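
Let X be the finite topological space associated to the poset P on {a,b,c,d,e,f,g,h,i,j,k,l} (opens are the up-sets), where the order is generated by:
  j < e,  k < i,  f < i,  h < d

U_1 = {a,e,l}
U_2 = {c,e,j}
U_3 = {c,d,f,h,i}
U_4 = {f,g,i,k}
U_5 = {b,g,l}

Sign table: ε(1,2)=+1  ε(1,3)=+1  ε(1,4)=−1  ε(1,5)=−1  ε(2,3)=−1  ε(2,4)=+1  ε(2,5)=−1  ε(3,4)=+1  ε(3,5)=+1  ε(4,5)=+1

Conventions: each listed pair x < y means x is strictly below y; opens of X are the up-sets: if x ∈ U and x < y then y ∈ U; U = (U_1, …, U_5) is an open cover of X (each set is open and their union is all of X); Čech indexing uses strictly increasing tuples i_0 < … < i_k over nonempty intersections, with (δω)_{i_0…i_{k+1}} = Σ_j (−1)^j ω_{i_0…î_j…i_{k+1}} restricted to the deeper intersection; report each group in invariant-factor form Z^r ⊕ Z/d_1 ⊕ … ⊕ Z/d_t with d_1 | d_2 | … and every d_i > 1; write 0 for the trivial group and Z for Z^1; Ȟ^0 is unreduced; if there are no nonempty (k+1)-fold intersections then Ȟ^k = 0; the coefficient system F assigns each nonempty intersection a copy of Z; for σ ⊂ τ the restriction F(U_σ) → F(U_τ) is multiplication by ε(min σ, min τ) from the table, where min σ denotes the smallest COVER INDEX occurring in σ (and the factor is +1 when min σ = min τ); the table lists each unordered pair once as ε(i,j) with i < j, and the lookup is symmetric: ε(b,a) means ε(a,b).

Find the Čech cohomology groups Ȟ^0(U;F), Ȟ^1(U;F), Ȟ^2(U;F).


nerve of the cover:
  U12={e} U15={l} U23={c} U34={f,i} U45={g}
C dims 5,5; δ0: rk 4, SNF 1^4
Ȟ^0 = (5 − 4) − 0 = 1, so Ȟ^0 ≅ Z
Ȟ^1 = (5 − 0) − 4 = 1, so Ȟ^1 ≅ Z
Ȟ^2 = (0 − 0) − 0 = 0, so Ȟ^2 ≅ 0

Ȟ^0(U;F) ≅ Z, Ȟ^1(U;F) ≅ Z and Ȟ^2(U;F) ≅ 0


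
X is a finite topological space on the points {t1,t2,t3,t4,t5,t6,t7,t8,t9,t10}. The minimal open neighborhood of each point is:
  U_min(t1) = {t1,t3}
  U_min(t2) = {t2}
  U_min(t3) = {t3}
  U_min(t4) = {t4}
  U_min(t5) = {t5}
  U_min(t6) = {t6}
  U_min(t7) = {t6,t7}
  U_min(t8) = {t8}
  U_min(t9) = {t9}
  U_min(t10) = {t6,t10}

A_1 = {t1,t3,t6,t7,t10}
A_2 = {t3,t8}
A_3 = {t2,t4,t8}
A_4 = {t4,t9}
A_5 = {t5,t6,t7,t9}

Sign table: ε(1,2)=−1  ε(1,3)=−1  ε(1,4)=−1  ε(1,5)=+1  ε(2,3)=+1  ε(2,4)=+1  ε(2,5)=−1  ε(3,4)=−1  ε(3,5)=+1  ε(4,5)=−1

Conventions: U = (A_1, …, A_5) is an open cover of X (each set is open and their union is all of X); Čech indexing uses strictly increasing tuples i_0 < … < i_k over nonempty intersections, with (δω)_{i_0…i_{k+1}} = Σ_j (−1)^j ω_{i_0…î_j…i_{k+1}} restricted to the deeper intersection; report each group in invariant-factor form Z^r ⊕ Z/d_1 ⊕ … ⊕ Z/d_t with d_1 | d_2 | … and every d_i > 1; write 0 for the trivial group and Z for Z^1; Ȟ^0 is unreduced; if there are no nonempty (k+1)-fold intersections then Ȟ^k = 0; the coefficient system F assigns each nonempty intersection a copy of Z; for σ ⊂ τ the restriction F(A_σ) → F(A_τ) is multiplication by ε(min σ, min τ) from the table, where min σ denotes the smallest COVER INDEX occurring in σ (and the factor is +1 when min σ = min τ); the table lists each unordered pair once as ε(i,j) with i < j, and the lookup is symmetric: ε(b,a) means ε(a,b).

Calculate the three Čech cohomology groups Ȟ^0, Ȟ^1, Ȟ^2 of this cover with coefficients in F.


Ȟ^0(U;F) ≅ 0; Ȟ^1(U;F) ≅ Z/2; Ȟ^2(U;F) ≅ 0

nerve simplices:
  A12={t3} A15={t6,t7} A23={t8} A34={t4} A45={t9}
C dims 5,5; δ0: rk 5, SNF 1^4·2
degree 0: 5−5−0 = 0 → Ȟ^0 ≅ 0
degree 1: 5−0−5 = 0 plus torsion [2] → Ȟ^1 ≅ Z/2
degree 2: 0−0−0 = 0 → Ȟ^2 ≅ 0


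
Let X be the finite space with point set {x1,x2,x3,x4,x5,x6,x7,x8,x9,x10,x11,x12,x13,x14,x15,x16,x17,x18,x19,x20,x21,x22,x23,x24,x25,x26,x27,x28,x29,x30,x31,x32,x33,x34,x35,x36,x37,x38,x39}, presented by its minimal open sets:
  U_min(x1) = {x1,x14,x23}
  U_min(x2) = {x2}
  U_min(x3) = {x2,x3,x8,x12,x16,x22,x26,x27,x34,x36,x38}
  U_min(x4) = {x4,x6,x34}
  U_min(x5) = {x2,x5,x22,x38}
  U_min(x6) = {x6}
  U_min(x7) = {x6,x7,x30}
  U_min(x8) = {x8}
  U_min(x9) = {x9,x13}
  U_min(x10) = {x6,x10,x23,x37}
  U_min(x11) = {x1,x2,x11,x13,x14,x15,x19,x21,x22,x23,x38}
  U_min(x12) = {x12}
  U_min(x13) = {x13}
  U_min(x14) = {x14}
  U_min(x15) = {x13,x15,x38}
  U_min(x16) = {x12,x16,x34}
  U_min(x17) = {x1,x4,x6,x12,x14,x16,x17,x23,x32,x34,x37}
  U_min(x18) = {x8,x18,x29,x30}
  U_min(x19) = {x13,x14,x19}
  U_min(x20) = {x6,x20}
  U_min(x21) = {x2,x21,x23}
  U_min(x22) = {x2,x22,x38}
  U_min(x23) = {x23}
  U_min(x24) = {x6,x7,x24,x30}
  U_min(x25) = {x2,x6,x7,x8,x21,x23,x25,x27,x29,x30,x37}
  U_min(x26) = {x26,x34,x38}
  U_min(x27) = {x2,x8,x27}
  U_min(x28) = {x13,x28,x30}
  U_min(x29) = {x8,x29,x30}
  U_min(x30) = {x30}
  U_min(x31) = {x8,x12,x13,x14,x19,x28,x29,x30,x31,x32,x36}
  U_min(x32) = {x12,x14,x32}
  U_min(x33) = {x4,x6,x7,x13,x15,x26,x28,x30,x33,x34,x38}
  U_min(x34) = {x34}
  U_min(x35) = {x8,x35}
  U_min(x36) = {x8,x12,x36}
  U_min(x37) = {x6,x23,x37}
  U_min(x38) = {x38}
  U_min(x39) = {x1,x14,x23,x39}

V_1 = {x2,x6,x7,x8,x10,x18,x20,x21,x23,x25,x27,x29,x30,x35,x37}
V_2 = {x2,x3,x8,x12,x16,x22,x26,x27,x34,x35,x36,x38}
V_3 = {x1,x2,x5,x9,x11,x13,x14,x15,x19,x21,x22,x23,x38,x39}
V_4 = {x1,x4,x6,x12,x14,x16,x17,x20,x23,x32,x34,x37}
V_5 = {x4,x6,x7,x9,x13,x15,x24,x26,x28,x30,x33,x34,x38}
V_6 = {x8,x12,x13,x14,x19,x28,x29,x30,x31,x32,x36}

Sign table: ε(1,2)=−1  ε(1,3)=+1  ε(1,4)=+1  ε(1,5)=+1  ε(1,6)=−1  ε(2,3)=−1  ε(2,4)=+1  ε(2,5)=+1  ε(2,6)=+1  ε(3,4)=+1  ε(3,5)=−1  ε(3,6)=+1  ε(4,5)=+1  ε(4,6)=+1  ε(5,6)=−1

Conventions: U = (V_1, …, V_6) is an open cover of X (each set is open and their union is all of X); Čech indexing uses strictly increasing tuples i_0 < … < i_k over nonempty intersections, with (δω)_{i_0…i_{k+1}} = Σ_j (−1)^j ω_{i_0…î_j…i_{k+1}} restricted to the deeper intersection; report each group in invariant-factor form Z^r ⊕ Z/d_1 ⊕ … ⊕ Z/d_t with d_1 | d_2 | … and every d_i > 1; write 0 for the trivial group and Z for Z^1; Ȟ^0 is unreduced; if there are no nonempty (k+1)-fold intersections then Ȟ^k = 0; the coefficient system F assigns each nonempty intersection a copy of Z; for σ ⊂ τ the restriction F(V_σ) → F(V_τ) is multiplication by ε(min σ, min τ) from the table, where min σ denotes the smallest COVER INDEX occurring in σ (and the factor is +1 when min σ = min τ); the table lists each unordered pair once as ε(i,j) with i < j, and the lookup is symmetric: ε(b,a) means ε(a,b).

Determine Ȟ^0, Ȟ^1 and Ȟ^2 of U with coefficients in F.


Ȟ^0 ≅ 0; Ȟ^1 ≅ Z/2; Ȟ^2 ≅ Z

cover nerve:
  V12={x2,x8,x27,x35} V13={x2,x21,x23} V14={x6,x20,x23,x37} V15={x6,x7,x30} V16={x8,x29,x30} V23={x2,x22,x38} V24={x12,x16,x34} V25={x26,x34,x38} V26={x8,x12,x36} V34={x1,x14,x23} V35={x9,x13,x15,x38} V36={x13,x14,x19} V45={x4,x6,x34} V46={x12,x14,x32} V56={x13,x28,x30}
  V123={x2} V126={x8} V134={x23} V145={x6} V156={x30} V235={x38} V245={x34} V246={x12} V346={x14} V356={x13}
C dims 6,15,10; δ0: rk 6, SNF 1^5·2; δ1: rk 9, SNF 1^9
Ȟ^0: (6−6)−0=0 ⇒ 0
Ȟ^1: (15−9)−6=0 plus torsion [2] ⇒ Z/2
Ȟ^2: (10−0)−9=1 ⇒ Z


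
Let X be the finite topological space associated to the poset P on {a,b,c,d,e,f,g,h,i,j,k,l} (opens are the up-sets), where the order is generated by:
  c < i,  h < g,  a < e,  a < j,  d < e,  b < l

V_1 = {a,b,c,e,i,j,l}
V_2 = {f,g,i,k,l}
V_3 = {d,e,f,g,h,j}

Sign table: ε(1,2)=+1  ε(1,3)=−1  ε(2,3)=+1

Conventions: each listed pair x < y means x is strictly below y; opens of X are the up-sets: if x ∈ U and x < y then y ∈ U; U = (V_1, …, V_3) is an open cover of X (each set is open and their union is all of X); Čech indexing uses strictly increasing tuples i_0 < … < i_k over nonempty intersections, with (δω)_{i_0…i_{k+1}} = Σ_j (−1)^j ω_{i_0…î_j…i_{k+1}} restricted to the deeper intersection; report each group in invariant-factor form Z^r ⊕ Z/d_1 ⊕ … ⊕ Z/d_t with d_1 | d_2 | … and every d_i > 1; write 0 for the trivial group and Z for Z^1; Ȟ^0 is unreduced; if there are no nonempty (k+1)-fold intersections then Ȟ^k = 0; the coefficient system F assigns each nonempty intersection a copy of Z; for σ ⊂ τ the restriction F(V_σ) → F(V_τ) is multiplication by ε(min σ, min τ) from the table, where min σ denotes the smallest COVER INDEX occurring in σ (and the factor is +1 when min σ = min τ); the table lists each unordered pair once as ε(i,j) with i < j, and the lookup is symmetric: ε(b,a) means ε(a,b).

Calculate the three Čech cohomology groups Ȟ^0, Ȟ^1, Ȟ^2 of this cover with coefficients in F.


Ȟ^0 ≅ 0; Ȟ^1 ≅ Z/2; Ȟ^2 ≅ 0

nonempty intersections:
  V12={i,l} V13={e,j} V23={f,g}
C dims 3,3; δ0: rk 3, SNF 1^2·2
Ȟ^0: (3−3)−0=0 ⇒ 0
Ȟ^1: (3−0)−3=0 plus torsion [2] ⇒ Z/2
Ȟ^2: (0−0)−0=0 ⇒ 0


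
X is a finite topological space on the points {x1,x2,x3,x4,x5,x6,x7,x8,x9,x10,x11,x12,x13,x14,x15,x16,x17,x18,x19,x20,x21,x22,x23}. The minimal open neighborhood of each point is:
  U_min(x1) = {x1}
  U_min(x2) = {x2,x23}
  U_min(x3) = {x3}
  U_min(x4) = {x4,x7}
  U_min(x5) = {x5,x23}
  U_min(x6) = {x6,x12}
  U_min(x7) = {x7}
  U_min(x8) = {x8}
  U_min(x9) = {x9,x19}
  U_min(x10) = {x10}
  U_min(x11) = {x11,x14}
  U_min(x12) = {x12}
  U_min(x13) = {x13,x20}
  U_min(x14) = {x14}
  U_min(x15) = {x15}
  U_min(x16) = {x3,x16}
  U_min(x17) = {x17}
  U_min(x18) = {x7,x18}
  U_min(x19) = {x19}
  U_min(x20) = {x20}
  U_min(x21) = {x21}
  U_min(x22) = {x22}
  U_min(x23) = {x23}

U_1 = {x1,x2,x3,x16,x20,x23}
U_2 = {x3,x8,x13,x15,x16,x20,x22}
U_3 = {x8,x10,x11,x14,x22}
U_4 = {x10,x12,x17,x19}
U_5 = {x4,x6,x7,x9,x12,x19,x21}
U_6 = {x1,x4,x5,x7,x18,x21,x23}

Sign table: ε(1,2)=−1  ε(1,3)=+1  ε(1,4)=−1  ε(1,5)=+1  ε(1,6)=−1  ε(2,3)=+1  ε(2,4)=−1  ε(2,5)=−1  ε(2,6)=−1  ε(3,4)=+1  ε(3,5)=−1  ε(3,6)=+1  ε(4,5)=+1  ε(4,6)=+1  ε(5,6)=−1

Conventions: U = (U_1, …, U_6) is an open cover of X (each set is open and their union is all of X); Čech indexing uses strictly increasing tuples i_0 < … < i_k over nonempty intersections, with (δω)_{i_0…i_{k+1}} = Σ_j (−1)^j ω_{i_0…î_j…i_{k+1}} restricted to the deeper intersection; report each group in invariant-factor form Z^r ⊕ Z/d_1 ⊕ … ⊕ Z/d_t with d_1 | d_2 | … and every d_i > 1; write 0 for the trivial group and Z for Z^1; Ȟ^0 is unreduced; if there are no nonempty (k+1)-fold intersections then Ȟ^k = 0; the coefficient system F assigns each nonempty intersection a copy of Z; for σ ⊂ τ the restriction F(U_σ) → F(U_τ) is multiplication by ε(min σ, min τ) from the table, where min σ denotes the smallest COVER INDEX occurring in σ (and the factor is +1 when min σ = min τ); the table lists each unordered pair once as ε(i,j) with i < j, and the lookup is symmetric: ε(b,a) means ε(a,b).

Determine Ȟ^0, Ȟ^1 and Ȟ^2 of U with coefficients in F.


nerve of the cover:
  U12={x3,x16,x20} U16={x1,x23} U23={x8,x22} U34={x10} U45={x12,x19} U56={x4,x7,x21}
C dims 6,6; δ0: rk 6, SNF 1^5·2
Ȟ^0 = (6 − 6) − 0 = 0, so Ȟ^0 ≅ 0
Ȟ^1 = (6 − 0) − 6 = 0 plus torsion [2], so Ȟ^1 ≅ Z/2
Ȟ^2 = (0 − 0) − 0 = 0, so Ȟ^2 ≅ 0

Ȟ^0 = 0,  Ȟ^1 = Z/2,  Ȟ^2 = 0


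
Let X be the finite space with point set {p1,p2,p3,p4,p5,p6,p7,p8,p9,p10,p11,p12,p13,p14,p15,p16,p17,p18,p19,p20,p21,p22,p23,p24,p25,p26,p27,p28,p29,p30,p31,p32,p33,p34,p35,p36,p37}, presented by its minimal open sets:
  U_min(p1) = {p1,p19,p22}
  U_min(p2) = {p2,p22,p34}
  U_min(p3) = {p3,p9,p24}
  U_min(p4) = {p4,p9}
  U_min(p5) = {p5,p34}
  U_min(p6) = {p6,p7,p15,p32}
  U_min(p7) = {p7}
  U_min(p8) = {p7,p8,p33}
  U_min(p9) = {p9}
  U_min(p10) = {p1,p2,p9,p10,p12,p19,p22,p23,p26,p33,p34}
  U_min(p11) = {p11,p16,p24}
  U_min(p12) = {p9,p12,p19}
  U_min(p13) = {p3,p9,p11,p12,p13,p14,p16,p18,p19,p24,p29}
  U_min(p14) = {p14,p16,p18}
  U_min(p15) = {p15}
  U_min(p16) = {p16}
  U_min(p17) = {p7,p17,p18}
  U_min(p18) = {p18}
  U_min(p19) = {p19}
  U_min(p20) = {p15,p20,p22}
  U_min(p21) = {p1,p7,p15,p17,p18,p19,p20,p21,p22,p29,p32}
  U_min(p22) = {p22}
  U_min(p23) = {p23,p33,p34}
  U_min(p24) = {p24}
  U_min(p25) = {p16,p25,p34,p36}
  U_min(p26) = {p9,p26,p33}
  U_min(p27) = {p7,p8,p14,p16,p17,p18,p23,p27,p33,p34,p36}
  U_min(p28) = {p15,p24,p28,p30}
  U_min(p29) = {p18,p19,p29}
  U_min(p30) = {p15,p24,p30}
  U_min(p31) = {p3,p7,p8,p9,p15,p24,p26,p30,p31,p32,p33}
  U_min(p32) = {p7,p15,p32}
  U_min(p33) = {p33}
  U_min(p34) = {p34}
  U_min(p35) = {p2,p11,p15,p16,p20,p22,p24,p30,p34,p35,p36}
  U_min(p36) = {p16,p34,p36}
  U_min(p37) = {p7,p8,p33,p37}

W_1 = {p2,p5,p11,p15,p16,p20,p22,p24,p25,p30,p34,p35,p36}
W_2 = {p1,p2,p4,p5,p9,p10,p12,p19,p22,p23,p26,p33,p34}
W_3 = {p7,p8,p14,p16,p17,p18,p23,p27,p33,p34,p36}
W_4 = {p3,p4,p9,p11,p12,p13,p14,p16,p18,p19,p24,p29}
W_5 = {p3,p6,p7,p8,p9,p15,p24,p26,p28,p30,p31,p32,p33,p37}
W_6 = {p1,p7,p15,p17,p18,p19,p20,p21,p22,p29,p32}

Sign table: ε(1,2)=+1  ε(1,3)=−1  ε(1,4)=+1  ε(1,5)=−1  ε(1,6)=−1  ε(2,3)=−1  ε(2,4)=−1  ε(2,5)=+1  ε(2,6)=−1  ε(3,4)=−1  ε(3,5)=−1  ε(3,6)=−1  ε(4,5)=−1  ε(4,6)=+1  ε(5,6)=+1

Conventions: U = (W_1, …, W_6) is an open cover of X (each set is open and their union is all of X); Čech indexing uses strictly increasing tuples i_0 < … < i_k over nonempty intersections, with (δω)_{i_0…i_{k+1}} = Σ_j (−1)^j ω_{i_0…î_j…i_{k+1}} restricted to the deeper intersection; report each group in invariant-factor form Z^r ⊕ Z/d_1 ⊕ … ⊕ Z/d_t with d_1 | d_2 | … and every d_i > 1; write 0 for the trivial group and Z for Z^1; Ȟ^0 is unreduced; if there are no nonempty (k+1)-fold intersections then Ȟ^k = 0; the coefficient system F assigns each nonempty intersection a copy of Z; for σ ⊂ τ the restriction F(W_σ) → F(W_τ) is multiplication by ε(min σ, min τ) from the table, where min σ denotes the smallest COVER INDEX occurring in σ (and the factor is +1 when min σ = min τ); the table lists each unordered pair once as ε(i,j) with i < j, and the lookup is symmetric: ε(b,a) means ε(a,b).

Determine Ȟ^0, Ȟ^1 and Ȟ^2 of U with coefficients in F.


Ȟ^0(U;F) ≅ 0, Ȟ^1(U;F) ≅ Z/2, Ȟ^2(U;F) ≅ Z

intersection data:
  W12={p2,p5,p22,p34} W13={p16,p34,p36} W14={p11,p16,p24} W15={p15,p24,p30} W16={p15,p20,p22} W23={p23,p33,p34} W24={p4,p9,p12,p19} W25={p9,p26,p33} W26={p1,p19,p22} W34={p14,p16,p18} W35={p7,p8,p33} W36={p7,p17,p18} W45={p3,p9,p24} W46={p18,p19,p29} W56={p7,p15,p32}
  W123={p34} W126={p22} W134={p16} W145={p24} W156={p15} W235={p33} W245={p9} W246={p19} W346={p18} W356={p7}
C dims 6,15,10; δ0: rk 6, SNF 1^5·2; δ1: rk 9, SNF 1^9
Ȟ^0 = (6 − 6) − 0 = 0, so Ȟ^0 ≅ 0
Ȟ^1 = (15 − 9) − 6 = 0 plus torsion [2], so Ȟ^1 ≅ Z/2
Ȟ^2 = (10 − 0) − 9 = 1, so Ȟ^2 ≅ Z


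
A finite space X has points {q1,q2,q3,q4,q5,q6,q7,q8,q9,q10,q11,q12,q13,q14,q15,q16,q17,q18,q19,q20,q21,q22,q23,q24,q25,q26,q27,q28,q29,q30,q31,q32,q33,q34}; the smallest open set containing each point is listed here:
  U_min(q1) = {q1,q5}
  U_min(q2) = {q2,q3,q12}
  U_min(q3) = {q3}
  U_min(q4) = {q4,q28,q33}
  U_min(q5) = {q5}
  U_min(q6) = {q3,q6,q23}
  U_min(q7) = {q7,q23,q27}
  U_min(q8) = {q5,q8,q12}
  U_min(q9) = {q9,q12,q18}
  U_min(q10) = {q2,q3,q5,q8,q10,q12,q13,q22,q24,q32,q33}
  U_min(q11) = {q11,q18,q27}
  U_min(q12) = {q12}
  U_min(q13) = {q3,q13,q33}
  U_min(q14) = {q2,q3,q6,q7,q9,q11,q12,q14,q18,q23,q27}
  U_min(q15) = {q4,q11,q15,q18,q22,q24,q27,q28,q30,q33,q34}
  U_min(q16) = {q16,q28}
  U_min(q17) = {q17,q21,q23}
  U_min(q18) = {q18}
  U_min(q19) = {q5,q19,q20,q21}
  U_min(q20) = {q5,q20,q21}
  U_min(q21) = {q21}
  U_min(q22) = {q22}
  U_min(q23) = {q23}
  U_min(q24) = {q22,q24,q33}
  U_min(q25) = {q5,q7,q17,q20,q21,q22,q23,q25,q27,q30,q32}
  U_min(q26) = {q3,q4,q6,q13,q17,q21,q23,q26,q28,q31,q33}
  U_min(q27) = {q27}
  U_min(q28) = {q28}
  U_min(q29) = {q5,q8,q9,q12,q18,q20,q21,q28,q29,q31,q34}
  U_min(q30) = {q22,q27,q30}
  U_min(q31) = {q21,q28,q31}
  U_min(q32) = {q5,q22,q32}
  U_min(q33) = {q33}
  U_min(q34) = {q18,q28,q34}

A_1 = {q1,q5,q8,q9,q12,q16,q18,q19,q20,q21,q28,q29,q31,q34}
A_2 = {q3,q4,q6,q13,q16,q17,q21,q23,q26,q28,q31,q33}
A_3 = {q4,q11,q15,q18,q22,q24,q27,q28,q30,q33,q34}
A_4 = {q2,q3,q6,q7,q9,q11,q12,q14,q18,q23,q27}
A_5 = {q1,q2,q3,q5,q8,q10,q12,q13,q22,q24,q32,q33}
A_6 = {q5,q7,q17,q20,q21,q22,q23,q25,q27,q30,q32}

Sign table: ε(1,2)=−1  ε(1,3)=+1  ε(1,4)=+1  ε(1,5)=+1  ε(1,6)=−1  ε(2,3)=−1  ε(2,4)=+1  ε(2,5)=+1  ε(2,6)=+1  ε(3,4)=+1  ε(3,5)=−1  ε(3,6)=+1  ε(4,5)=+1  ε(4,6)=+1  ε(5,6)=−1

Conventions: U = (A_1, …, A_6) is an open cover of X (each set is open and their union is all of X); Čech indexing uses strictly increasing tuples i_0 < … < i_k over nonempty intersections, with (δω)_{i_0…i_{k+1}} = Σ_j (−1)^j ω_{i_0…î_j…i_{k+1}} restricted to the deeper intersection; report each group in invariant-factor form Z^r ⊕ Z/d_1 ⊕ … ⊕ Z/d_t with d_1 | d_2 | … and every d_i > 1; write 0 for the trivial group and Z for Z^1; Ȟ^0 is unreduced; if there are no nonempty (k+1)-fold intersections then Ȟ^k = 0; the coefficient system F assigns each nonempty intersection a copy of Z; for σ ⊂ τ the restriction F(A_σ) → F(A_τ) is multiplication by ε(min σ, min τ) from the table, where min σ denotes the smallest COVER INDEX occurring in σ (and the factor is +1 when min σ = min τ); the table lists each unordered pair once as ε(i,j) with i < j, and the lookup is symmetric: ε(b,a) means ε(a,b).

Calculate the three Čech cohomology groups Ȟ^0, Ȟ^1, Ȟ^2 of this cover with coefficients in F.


Ȟ^0(U;F) ≅ 0, Ȟ^1(U;F) ≅ Z/2, Ȟ^2(U;F) ≅ Z

cover nerve:
  A12={q16,q21,q28,q31} A13={q18,q28,q34} A14={q9,q12,q18} A15={q1,q5,q8,q12} A16={q5,q20,q21} A23={q4,q28,q33} A24={q3,q6,q23} A25={q3,q13,q33} A26={q17,q21,q23} A34={q11,q18,q27} A35={q22,q24,q33} A36={q22,q27,q30} A45={q2,q3,q12} A46={q7,q23,q27} A56={q5,q22,q32}
  A123={q28} A126={q21} A134={q18} A145={q12} A156={q5} A235={q33} A245={q3} A246={q23} A346={q27} A356={q22}
C dims 6,15,10; δ0: rk 6, SNF 1^5·2; δ1: rk 9, SNF 1^9
Ȟ^0: (6−6)−0=0 ⇒ 0
Ȟ^1: (15−9)−6=0 plus torsion [2] ⇒ Z/2
Ȟ^2: (10−0)−9=1 ⇒ Z


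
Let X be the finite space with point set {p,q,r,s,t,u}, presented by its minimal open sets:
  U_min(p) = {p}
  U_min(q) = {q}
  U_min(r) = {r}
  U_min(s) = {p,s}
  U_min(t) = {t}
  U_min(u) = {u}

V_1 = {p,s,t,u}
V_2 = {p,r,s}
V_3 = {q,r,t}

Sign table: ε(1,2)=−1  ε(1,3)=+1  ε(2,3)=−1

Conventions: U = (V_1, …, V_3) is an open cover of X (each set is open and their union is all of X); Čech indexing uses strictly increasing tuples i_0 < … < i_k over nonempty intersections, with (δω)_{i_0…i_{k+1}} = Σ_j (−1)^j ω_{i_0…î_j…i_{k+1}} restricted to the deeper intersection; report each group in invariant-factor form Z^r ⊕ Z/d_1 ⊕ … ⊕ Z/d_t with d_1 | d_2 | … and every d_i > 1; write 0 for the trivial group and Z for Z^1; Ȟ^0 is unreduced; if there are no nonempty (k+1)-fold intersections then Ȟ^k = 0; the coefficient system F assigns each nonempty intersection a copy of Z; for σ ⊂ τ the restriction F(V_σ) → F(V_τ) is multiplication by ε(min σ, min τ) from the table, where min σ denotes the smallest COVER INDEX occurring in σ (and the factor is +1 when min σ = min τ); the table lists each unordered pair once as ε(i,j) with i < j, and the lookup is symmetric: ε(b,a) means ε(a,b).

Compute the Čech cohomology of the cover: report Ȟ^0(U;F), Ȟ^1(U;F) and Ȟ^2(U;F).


nerve simplices:
  V12={p,s} V13={t} V23={r}
C dims 3,3; δ0: rk 2, SNF 1^2
degree 0: 3−2−0 = 1 → Ȟ^0 ≅ Z
degree 1: 3−0−2 = 1 → Ȟ^1 ≅ Z
degree 2: 0−0−0 = 0 → Ȟ^2 ≅ 0

Ȟ^0 ≅ Z; Ȟ^1 ≅ Z; Ȟ^2 ≅ 0


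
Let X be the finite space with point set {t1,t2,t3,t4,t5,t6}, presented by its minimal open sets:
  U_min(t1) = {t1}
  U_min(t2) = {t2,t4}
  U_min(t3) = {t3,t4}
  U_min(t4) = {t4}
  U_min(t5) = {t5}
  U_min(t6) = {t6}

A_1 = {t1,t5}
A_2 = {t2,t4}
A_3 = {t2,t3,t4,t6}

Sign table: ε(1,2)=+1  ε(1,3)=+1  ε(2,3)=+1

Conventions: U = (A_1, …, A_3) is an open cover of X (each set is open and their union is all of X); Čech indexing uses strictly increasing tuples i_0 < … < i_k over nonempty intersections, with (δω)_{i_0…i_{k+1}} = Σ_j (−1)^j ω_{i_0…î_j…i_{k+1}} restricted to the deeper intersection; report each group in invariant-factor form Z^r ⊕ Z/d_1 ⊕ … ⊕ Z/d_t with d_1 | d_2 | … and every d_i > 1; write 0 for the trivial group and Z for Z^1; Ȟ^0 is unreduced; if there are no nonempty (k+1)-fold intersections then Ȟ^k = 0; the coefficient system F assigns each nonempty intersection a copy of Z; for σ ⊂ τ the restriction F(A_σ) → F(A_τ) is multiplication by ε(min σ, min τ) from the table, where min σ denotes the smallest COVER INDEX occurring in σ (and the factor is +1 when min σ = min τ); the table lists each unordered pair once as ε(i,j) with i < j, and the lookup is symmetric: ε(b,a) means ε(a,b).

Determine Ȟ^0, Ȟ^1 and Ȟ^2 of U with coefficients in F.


Ȟ^0 ≅ Z^2,  Ȟ^1 ≅ 0,  Ȟ^2 ≅ 0

cover nerve:
  A23={t2,t4}
C dims 3,1; δ0: rk 1, SNF 1^1
Ȟ^0: (3−1)−0=2 ⇒ Z^2
Ȟ^1: (1−0)−1=0 ⇒ 0
Ȟ^2: (0−0)−0=0 ⇒ 0


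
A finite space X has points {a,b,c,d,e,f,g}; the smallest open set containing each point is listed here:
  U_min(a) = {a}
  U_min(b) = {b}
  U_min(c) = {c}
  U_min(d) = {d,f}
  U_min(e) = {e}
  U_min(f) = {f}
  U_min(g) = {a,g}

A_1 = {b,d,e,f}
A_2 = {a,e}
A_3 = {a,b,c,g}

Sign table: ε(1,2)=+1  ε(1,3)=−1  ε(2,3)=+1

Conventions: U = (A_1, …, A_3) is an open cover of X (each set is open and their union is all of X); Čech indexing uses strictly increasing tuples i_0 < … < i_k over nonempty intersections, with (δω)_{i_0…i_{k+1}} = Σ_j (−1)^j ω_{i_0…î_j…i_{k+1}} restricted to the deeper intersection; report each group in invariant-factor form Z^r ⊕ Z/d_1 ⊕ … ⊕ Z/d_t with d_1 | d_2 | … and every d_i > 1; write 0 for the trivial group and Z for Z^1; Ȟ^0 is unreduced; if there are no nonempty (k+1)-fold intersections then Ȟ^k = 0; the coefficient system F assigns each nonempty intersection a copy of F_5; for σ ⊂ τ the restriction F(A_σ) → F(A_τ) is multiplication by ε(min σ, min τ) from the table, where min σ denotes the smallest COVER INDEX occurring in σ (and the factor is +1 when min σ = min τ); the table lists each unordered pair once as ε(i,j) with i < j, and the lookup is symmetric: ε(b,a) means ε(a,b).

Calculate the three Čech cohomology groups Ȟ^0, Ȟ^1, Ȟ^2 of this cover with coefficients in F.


nonempty intersections:
  A12={e} A13={b} A23={a}
C dims 3,3; δ0: rk_F5 3
Ȟ^0: (3−3)−0=0 ⇒ 0
Ȟ^1: (3−0)−3=0 ⇒ 0
Ȟ^2: (0−0)−0=0 ⇒ 0

Ȟ^0(U;F) ≅ 0,  Ȟ^1(U;F) ≅ 0,  Ȟ^2(U;F) ≅ 0


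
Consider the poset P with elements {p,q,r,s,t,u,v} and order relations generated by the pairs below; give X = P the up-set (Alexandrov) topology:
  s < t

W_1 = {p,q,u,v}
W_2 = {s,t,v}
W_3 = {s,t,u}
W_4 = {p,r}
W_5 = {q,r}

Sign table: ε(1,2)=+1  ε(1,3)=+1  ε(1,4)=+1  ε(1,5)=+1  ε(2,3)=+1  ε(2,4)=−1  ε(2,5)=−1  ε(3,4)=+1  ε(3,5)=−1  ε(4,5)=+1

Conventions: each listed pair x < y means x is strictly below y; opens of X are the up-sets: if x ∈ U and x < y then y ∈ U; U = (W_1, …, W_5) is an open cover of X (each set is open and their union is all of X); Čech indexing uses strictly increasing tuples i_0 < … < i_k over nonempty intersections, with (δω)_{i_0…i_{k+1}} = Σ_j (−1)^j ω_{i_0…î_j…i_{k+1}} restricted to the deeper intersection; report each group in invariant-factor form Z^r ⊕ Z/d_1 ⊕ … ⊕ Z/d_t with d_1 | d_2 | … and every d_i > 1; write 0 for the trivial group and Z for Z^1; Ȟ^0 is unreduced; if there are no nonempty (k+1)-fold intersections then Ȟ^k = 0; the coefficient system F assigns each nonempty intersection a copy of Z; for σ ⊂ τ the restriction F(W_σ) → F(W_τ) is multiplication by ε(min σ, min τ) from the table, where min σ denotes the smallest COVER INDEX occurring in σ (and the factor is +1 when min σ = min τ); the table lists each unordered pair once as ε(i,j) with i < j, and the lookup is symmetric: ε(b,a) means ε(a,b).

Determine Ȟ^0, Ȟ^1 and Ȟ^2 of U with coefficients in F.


nonempty intersections:
  W12={v} W13={u} W14={p} W15={q} W23={s,t} W45={r}
C dims 5,6; δ0: rk 4, SNF 1^4
Ȟ^0: (5−4)−0=1 ⇒ Z
Ȟ^1: (6−0)−4=2 ⇒ Z^2
Ȟ^2: (0−0)−0=0 ⇒ 0

Ȟ^0 ≅ Z, Ȟ^1 ≅ Z^2, Ȟ^2 ≅ 0


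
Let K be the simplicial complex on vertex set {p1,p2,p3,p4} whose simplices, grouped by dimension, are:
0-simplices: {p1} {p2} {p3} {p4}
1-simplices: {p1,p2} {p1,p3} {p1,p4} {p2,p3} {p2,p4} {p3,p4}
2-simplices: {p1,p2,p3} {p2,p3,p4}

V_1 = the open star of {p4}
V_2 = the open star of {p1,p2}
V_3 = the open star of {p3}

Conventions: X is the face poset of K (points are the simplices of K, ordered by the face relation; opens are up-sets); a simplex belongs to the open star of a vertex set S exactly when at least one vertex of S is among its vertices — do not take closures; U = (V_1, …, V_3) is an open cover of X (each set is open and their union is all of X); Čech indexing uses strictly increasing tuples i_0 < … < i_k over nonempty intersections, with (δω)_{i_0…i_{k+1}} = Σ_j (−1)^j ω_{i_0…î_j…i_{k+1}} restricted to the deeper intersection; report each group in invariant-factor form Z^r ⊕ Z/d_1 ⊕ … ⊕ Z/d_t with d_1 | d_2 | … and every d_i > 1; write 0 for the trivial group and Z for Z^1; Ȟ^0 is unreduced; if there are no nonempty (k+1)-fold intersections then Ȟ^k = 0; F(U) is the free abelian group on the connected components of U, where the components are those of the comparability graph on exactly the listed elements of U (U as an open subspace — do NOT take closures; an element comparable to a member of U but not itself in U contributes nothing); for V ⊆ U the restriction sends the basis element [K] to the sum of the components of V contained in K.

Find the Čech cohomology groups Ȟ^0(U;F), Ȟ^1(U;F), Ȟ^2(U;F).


nonempty intersections:
  V1={{p4},{p1,p4},{p2,p4},{p3,p4},{p2,p3,p4}} V2={{p1},{p2},{p1,p2},{p1,p3},{p1,p4},{p2,p3},{p2,p4},{p1,p2,p3},{p2,p3,p4}} V3={{p3},{p1,p3},{p2,p3},{p3,p4},{p1,p2,p3},{p2,p3,p4}}
  V12={{p1,p4},{p2,p4},{p2,p3,p4}} V13={{p3,p4},{p2,p3,p4}} V23={{p1,p3},{p2,p3},{p1,p2,p3},{p2,p3,p4}}
  V123={{p2,p3,p4}}
components per intersection:
  V1: {{p4},{p1,p4},{p2,p4},{p3,p4},{p2,p3,p4}}
  V2: {{p1},{p2},{p1,p2},{p1,p3},{p1,p4},{p2,p3},{p2,p4},{p1,p2,p3},{p2,p3,p4}}
  V3: {{p3},{p1,p3},{p2,p3},{p3,p4},{p1,p2,p3},{p2,p3,p4}}
  V12: {{p1,p4}} {{p2,p4},{p2,p3,p4}}
  V13: {{p3,p4},{p2,p3,p4}}
  V23: {{p1,p3},{p2,p3},{p1,p2,p3},{p2,p3,p4}}
  V123: {{p2,p3,p4}}
C dims 3,4,1; δ0: rk 2, SNF 1^2; δ1: rk 1, SNF 1^1
Ȟ^0: (3−2)−0=1 ⇒ Z
Ȟ^1: (4−1)−2=1 ⇒ Z
Ȟ^2: (1−0)−1=0 ⇒ 0

Ȟ^0 = Z, Ȟ^1 = Z and Ȟ^2 = 0


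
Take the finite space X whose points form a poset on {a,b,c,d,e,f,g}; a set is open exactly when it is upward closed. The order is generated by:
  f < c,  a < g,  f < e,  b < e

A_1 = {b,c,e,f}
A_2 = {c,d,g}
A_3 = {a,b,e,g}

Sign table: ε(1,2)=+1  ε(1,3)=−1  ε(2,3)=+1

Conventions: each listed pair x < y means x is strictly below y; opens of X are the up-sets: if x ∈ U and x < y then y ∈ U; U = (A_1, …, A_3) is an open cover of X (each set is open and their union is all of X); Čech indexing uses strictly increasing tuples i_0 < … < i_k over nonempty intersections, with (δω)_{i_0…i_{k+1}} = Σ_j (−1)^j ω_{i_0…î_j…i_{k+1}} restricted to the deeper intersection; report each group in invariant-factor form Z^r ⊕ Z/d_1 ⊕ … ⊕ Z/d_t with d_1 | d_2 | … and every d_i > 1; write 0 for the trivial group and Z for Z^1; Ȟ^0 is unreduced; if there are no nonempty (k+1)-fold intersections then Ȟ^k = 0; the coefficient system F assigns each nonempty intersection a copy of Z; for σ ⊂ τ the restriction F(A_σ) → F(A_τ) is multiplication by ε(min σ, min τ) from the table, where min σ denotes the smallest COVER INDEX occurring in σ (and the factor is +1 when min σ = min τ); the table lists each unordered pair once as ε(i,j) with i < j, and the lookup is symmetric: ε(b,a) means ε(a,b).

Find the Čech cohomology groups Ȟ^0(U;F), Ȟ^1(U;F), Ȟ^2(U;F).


nerve simplices:
  A12={c} A13={b,e} A23={g}
C dims 3,3; δ0: rk 3, SNF 1^2·2
degree 0: 3−3−0 = 0 → Ȟ^0 ≅ 0
degree 1: 3−0−3 = 0 plus torsion [2] → Ȟ^1 ≅ Z/2
degree 2: 0−0−0 = 0 → Ȟ^2 ≅ 0

Ȟ^0 ≅ 0,  Ȟ^1 ≅ Z/2,  Ȟ^2 ≅ 0


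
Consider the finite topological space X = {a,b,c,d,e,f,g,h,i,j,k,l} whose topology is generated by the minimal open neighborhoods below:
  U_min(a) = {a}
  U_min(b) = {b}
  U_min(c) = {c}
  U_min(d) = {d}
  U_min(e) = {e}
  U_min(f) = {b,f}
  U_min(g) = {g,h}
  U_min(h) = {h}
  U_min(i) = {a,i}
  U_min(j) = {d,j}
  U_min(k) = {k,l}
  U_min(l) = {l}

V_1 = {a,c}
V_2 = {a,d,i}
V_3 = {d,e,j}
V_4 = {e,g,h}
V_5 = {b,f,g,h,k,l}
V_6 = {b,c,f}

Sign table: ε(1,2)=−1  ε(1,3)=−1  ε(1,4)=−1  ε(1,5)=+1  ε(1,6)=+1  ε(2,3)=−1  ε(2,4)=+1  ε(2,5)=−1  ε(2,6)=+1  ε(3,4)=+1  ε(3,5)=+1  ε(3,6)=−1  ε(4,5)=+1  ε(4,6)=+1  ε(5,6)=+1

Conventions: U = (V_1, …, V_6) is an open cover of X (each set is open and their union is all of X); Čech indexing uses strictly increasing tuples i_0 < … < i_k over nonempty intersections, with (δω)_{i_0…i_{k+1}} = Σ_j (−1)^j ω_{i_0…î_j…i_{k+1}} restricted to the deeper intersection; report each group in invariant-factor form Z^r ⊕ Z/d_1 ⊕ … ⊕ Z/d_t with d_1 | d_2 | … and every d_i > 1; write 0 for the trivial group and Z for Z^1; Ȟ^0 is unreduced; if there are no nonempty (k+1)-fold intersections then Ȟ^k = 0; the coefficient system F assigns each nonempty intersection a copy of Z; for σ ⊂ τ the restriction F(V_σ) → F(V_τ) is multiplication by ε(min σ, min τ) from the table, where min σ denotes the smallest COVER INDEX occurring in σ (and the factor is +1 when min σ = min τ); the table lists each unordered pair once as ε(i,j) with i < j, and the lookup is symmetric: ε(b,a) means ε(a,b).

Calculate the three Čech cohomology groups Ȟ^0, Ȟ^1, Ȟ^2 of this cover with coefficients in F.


intersection data:
  V12={a} V16={c} V23={d} V34={e} V45={g,h} V56={b,f}
C dims 6,6; δ0: rk 5, SNF 1^5
Ȟ^0 = (6 − 5) − 0 = 1, so Ȟ^0 ≅ Z
Ȟ^1 = (6 − 0) − 5 = 1, so Ȟ^1 ≅ Z
Ȟ^2 = (0 − 0) − 0 = 0, so Ȟ^2 ≅ 0

Ȟ^0(U;F) ≅ Z,  Ȟ^1(U;F) ≅ Z,  Ȟ^2(U;F) ≅ 0


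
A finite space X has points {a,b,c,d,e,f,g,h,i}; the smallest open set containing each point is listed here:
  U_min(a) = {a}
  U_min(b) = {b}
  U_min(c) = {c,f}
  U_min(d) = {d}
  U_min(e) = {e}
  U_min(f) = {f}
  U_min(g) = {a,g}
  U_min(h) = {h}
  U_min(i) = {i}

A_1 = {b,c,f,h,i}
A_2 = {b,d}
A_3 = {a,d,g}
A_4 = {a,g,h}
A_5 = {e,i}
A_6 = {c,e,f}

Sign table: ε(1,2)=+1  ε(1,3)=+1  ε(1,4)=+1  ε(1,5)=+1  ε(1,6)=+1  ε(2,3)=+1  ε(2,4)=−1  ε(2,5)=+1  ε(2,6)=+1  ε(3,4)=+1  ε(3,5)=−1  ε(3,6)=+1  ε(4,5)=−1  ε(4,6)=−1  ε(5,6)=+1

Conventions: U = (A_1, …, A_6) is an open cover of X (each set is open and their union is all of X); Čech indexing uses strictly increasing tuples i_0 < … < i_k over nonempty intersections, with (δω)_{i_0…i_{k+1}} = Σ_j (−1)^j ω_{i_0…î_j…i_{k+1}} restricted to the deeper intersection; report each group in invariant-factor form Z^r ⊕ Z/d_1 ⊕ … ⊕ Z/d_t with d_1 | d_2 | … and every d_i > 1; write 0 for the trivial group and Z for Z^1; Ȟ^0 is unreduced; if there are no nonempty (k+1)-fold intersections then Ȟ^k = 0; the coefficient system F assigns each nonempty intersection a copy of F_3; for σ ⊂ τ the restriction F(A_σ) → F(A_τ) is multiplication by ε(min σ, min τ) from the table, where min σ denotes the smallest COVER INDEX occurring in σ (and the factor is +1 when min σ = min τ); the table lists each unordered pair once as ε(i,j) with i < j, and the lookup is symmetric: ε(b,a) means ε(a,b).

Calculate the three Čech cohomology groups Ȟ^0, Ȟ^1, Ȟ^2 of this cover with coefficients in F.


Ȟ^0(U;F) ≅ Z/3; Ȟ^1(U;F) ≅ Z/3 ⊕ Z/3; Ȟ^2(U;F) ≅ 0

nonempty intersections:
  A12={b} A14={h} A15={i} A16={c,f} A23={d} A34={a,g} A56={e}
C dims 6,7; δ0: rk_F3 5
Ȟ^0: (6−5)−0=1 ⇒ Z/3
Ȟ^1: (7−0)−5=2 ⇒ Z/3 ⊕ Z/3
Ȟ^2: (0−0)−0=0 ⇒ 0


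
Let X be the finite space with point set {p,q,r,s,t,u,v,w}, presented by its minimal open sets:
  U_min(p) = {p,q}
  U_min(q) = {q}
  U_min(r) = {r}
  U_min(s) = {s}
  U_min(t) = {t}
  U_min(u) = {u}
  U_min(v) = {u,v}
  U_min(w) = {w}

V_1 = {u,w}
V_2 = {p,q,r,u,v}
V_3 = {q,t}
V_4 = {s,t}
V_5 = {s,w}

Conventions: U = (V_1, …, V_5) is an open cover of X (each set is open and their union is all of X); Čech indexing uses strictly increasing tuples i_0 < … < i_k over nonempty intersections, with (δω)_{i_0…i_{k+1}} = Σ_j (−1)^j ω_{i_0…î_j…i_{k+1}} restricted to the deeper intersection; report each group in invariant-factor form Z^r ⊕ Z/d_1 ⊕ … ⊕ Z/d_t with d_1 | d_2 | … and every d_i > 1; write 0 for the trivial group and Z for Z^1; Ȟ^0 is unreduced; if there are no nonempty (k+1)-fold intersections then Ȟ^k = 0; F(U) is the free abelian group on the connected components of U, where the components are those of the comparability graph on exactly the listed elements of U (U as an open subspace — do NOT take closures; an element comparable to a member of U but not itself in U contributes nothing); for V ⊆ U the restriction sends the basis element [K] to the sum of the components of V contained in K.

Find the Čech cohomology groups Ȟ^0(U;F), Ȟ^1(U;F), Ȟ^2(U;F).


Ȟ^0 ≅ Z^6, Ȟ^1 ≅ 0, Ȟ^2 ≅ 0

intersection data:
  V12={u} V15={w} V23={q} V34={t} V45={s}
components per intersection:
  V1: {u} {w}
  V2: {p,q} {r} {u,v}
  V3: {q} {t}
  V4: {s} {t}
  V5: {s} {w}
  V12: {u}
  V15: {w}
  V23: {q}
  V34: {t}
  V45: {s}
C dims 11,5; δ0: rk 5, SNF 1^5
Ȟ^0 = (11 − 5) − 0 = 6, so Ȟ^0 ≅ Z^6
Ȟ^1 = (5 − 0) − 5 = 0, so Ȟ^1 ≅ 0
Ȟ^2 = (0 − 0) − 0 = 0, so Ȟ^2 ≅ 0


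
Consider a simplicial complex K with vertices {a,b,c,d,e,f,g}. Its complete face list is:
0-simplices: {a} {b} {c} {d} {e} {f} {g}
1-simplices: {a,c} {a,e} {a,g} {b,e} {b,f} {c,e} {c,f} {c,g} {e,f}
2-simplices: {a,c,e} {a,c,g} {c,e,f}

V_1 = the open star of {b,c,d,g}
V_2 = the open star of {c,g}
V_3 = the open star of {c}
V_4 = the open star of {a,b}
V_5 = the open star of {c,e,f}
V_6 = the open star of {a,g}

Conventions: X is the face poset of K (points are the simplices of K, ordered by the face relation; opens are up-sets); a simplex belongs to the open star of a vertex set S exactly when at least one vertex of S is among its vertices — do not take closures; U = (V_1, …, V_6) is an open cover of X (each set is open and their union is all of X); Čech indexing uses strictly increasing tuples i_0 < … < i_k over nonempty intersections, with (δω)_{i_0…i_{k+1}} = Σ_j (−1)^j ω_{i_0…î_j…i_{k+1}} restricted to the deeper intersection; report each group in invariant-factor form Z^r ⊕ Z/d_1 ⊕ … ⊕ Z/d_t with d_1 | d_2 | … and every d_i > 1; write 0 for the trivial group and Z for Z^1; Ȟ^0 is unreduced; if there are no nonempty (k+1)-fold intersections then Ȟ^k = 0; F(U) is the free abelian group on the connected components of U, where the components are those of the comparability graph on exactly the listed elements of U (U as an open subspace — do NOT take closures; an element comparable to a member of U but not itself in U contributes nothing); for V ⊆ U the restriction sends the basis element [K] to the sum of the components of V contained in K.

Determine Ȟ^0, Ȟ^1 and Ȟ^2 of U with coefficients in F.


Ȟ^0 = Z^2, Ȟ^1 = Z, Ȟ^2 = 0

cover nerve:
  V1={{b},{c},{d},{g},{a,c},{a,g},{b,e},{b,f},{c,e},{c,f},{c,g},{a,c,e},{a,c,g},{c,e,f}} V2={{c},{g},{a,c},{a,g},{c,e},{c,f},{c,g},{a,c,e},{a,c,g},{c,e,f}} V3={{c},{a,c},{c,e},{c,f},{c,g},{a,c,e},{a,c,g},{c,e,f}} V4={{a},{b},{a,c},{a,e},{a,g},{b,e},{b,f},{a,c,e},{a,c,g}} V5={{c},{e},{f},{a,c},{a,e},{b,e},{b,f},{c,e},{c,f},{c,g},{e,f},{a,c,e},{a,c,g},{c,e,f}} V6={{a},{g},{a,c},{a,e},{a,g},{c,g},{a,c,e},{a,c,g}}
  V12={{c},{g},{a,c},{a,g},{c,e},{c,f},{c,g},{a,c,e},{a,c,g},{c,e,f}} V13={{c},{a,c},{c,e},{c,f},{c,g},{a,c,e},{a,c,g},{c,e,f}} V14={{b},{a,c},{a,g},{b,e},{b,f},{a,c,e},{a,c,g}} V15={{c},{a,c},{b,e},{b,f},{c,e},{c,f},{c,g},{a,c,e},{a,c,g},{c,e,f}} V16={{g},{a,c},{a,g},{c,g},{a,c,e},{a,c,g}} V23={{c},{a,c},{c,e},{c,f},{c,g},{a,c,e},{a,c,g},{c,e,f}} V24={{a,c},{a,g},{a,c,e},{a,c,g}} V25={{c},{a,c},{c,e},{c,f},{c,g},{a,c,e},{a,c,g},{c,e,f}} V26={{g},{a,c},{a,g},{c,g},{a,c,e},{a,c,g}} V34={{a,c},{a,c,e},{a,c,g}} V35={{c},{a,c},{c,e},{c,f},{c,g},{a,c,e},{a,c,g},{c,e,f}} V36={{a,c},{c,g},{a,c,e},{a,c,g}} V45={{a,c},{a,e},{b,e},{b,f},{a,c,e},{a,c,g}} V46={{a},{a,c},{a,e},{a,g},{a,c,e},{a,c,g}} V56={{a,c},{a,e},{c,g},{a,c,e},{a,c,g}}
  V123={{c},{a,c},{c,e},{c,f},{c,g},{a,c,e},{a,c,g},{c,e,f}} V124={{a,c},{a,g},{a,c,e},{a,c,g}} V125={{c},{a,c},{c,e},{c,f},{c,g},{a,c,e},{a,c,g},{c,e,f}} V126={{g},{a,c},{a,g},{c,g},{a,c,e},{a,c,g}} V134={{a,c},{a,c,e},{a,c,g}} V135={{c},{a,c},{c,e},{c,f},{c,g},{a,c,e},{a,c,g},{c,e,f}} V136={{a,c},{c,g},{a,c,e},{a,c,g}} V145={{a,c},{b,e},{b,f},{a,c,e},{a,c,g}} V146={{a,c},{a,g},{a,c,e},{a,c,g}} V156={{a,c},{c,g},{a,c,e},{a,c,g}} V234={{a,c},{a,c,e},{a,c,g}} V235={{c},{a,c},{c,e},{c,f},{c,g},{a,c,e},{a,c,g},{c,e,f}} V236={{a,c},{c,g},{a,c,e},{a,c,g}} V245={{a,c},{a,c,e},{a,c,g}} V246={{a,c},{a,g},{a,c,e},{a,c,g}} V256={{a,c},{c,g},{a,c,e},{a,c,g}} V345={{a,c},{a,c,e},{a,c,g}} V346={{a,c},{a,c,e},{a,c,g}} V356={{a,c},{c,g},{a,c,e},{a,c,g}} V456={{a,c},{a,e},{a,c,e},{a,c,g}}
  V1234={{a,c},{a,c,e},{a,c,g}} V1235={{c},{a,c},{c,e},{c,f},{c,g},{a,c,e},{a,c,g},{c,e,f}} V1236={{a,c},{c,g},{a,c,e},{a,c,g}} V1245={{a,c},{a,c,e},{a,c,g}} V1246={{a,c},{a,g},{a,c,e},{a,c,g}} V1256={{a,c},{c,g},{a,c,e},{a,c,g}} V1345={{a,c},{a,c,e},{a,c,g}} V1346={{a,c},{a,c,e},{a,c,g}} V1356={{a,c},{c,g},{a,c,e},{a,c,g}} V1456={{a,c},{a,c,e},{a,c,g}} V2345={{a,c},{a,c,e},{a,c,g}} V2346={{a,c},{a,c,e},{a,c,g}} V2356={{a,c},{c,g},{a,c,e},{a,c,g}} V2456={{a,c},{a,c,e},{a,c,g}} V3456={{a,c},{a,c,e},{a,c,g}}
  V12345={{a,c},{a,c,e},{a,c,g}} V12346={{a,c},{a,c,e},{a,c,g}} V12356={{a,c},{c,g},{a,c,e},{a,c,g}} V12456={{a,c},{a,c,e},{a,c,g}} V13456={{a,c},{a,c,e},{a,c,g}} V23456={{a,c},{a,c,e},{a,c,g}}
  V123456={{a,c},{a,c,e},{a,c,g}}
components per intersection:
  V1: {{b},{b,e},{b,f}} {{c},{g},{a,c},{a,g},{c,e},{c,f},{c,g},{a,c,e},{a,c,g},{c,e,f}} {{d}}
  V2: {{c},{g},{a,c},{a,g},{c,e},{c,f},{c,g},{a,c,e},{a,c,g},{c,e,f}}
  V3: {{c},{a,c},{c,e},{c,f},{c,g},{a,c,e},{a,c,g},{c,e,f}}
  V4: {{a},{a,c},{a,e},{a,g},{a,c,e},{a,c,g}} {{b},{b,e},{b,f}}
  V5: {{c},{e},{f},{a,c},{a,e},{b,e},{b,f},{c,e},{c,f},{c,g},{e,f},{a,c,e},{a,c,g},{c,e,f}}
  V6: {{a},{g},{a,c},{a,e},{a,g},{c,g},{a,c,e},{a,c,g}}
  V12: {{c},{g},{a,c},{a,g},{c,e},{c,f},{c,g},{a,c,e},{a,c,g},{c,e,f}}
  V13: {{c},{a,c},{c,e},{c,f},{c,g},{a,c,e},{a,c,g},{c,e,f}}
  V14: {{b},{b,e},{b,f}} {{a,c},{a,g},{a,c,e},{a,c,g}}
  V15: {{c},{a,c},{c,e},{c,f},{c,g},{a,c,e},{a,c,g},{c,e,f}} {{b,e}} {{b,f}}
  V16: {{g},{a,c},{a,g},{c,g},{a,c,e},{a,c,g}}
  V23: {{c},{a,c},{c,e},{c,f},{c,g},{a,c,e},{a,c,g},{c,e,f}}
  V24: {{a,c},{a,g},{a,c,e},{a,c,g}}
  V25: {{c},{a,c},{c,e},{c,f},{c,g},{a,c,e},{a,c,g},{c,e,f}}
  V26: {{g},{a,c},{a,g},{c,g},{a,c,e},{a,c,g}}
  V34: {{a,c},{a,c,e},{a,c,g}}
  V35: {{c},{a,c},{c,e},{c,f},{c,g},{a,c,e},{a,c,g},{c,e,f}}
  V36: {{a,c},{c,g},{a,c,e},{a,c,g}}
  V45: {{a,c},{a,e},{a,c,e},{a,c,g}} {{b,e}} {{b,f}}
  V46: {{a},{a,c},{a,e},{a,g},{a,c,e},{a,c,g}}
  V56: {{a,c},{a,e},{c,g},{a,c,e},{a,c,g}}
  V123: {{c},{a,c},{c,e},{c,f},{c,g},{a,c,e},{a,c,g},{c,e,f}}
  V124: {{a,c},{a,g},{a,c,e},{a,c,g}}
  V125: {{c},{a,c},{c,e},{c,f},{c,g},{a,c,e},{a,c,g},{c,e,f}}
  V126: {{g},{a,c},{a,g},{c,g},{a,c,e},{a,c,g}}
  V134: {{a,c},{a,c,e},{a,c,g}}
  V135: {{c},{a,c},{c,e},{c,f},{c,g},{a,c,e},{a,c,g},{c,e,f}}
  V136: {{a,c},{c,g},{a,c,e},{a,c,g}}
  V145: {{a,c},{a,c,e},{a,c,g}} {{b,e}} {{b,f}}
  V146: {{a,c},{a,g},{a,c,e},{a,c,g}}
  V156: {{a,c},{c,g},{a,c,e},{a,c,g}}
  V234: {{a,c},{a,c,e},{a,c,g}}
  V235: {{c},{a,c},{c,e},{c,f},{c,g},{a,c,e},{a,c,g},{c,e,f}}
  V236: {{a,c},{c,g},{a,c,e},{a,c,g}}
  V245: {{a,c},{a,c,e},{a,c,g}}
  V246: {{a,c},{a,g},{a,c,e},{a,c,g}}
  V256: {{a,c},{c,g},{a,c,e},{a,c,g}}
  V345: {{a,c},{a,c,e},{a,c,g}}
  V346: {{a,c},{a,c,e},{a,c,g}}
  V356: {{a,c},{c,g},{a,c,e},{a,c,g}}
  V456: {{a,c},{a,e},{a,c,e},{a,c,g}}
  V1234: {{a,c},{a,c,e},{a,c,g}}
  V1235: {{c},{a,c},{c,e},{c,f},{c,g},{a,c,e},{a,c,g},{c,e,f}}
  V1236: {{a,c},{c,g},{a,c,e},{a,c,g}}
  V1245: {{a,c},{a,c,e},{a,c,g}}
  V1246: {{a,c},{a,g},{a,c,e},{a,c,g}}
  V1256: {{a,c},{c,g},{a,c,e},{a,c,g}}
  V1345: {{a,c},{a,c,e},{a,c,g}}
  V1346: {{a,c},{a,c,e},{a,c,g}}
  V1356: {{a,c},{c,g},{a,c,e},{a,c,g}}
  V1456: {{a,c},{a,c,e},{a,c,g}}
  V2345: {{a,c},{a,c,e},{a,c,g}}
  V2346: {{a,c},{a,c,e},{a,c,g}}
  V2356: {{a,c},{c,g},{a,c,e},{a,c,g}}
  V2456: {{a,c},{a,c,e},{a,c,g}}
  V3456: {{a,c},{a,c,e},{a,c,g}}
  V12345: {{a,c},{a,c,e},{a,c,g}}
  V12346: {{a,c},{a,c,e},{a,c,g}}
  V12356: {{a,c},{c,g},{a,c,e},{a,c,g}}
  V12456: {{a,c},{a,c,e},{a,c,g}}
  V13456: {{a,c},{a,c,e},{a,c,g}}
  V23456: {{a,c},{a,c,e},{a,c,g}}
  V123456: {{a,c},{a,c,e},{a,c,g}}
C dims 9,20,22,15; δ0: rk 7, SNF 1^7; δ1: rk 12, SNF 1^12; δ2: rk 10, SNF 1^10
Ȟ^0: (9−7)−0=2 ⇒ Z^2
Ȟ^1: (20−12)−7=1 ⇒ Z
Ȟ^2: (22−10)−12=0 ⇒ 0
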